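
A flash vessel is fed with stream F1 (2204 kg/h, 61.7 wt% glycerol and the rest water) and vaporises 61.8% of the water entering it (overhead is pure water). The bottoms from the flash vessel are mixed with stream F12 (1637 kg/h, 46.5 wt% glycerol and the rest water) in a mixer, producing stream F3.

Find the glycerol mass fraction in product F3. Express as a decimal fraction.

0.6390

Vapour removed = 0.618×0.383×2204 = 521.67 kg/h; concentrate = 1682.3 kg/h.
glycerol reaching the mixer = 1359.9 (from concentrate) + 1637×0.465 = 2121.1 kg/h.
Product flow = 1682.3 + 1637 = 3319.3 kg/h; glycerol fraction = 0.6390.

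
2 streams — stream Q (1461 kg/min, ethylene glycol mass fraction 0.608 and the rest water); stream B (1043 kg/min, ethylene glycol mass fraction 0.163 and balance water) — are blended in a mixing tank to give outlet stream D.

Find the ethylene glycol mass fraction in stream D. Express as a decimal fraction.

0.423

Total flow out = 1461 + 1043 = 2504 kg/min.
ethylene glycol in = 1461×0.608 + 1043×0.163 = 1058.3 kg/min.
ethylene glycol mass fraction in D = 1058.3/2504 = 0.423.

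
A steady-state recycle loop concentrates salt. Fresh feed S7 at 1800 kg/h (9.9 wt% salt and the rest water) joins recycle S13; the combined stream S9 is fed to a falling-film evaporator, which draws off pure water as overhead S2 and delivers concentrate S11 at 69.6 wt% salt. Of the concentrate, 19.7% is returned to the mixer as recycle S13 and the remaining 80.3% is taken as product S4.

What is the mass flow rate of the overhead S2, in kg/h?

1544 kg/h

Overall salt balance (none leaves overhead): salt in fresh feed = salt in product, i.e. 1800×0.099 = (1−0.197)·S11·0.696.
S11 = 178.2/(0.696×0.803) = 318.85 kg/h.
Recycle S13 = 0.197×318.85 = 62.813 kg/h.
Combined feed S9 = 1800 + 62.813 = 1862.8 kg/h.
Overhead S2 = S9 − S11 = 1862.8 − 318.85 = 1544 kg/h.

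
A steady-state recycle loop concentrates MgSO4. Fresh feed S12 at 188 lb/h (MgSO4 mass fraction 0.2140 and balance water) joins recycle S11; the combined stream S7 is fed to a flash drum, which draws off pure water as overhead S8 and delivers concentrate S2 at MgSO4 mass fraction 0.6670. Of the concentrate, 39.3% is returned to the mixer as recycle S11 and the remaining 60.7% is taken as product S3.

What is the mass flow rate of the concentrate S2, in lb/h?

99.37 lb/h

Overall MgSO4 balance (none leaves overhead): MgSO4 in fresh feed = MgSO4 in product, i.e. 188×0.214 = (1−0.393)·S2·0.667.
S2 = 40.232/(0.667×0.607) = 99.37 lb/h.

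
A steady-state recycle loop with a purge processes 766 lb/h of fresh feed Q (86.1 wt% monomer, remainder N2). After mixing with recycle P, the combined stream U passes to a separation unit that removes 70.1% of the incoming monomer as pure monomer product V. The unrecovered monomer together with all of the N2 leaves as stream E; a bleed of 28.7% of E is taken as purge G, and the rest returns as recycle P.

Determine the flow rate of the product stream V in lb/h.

monomer in U: m_A = 766×0.861 + (1−0.287)·(1−0.701)·m_A, so m_A = 659.53/0.7868 = 838.22 lb/h.
Product V = 0.701×838.22 = 587.6 lb/h.

587.6 lb/h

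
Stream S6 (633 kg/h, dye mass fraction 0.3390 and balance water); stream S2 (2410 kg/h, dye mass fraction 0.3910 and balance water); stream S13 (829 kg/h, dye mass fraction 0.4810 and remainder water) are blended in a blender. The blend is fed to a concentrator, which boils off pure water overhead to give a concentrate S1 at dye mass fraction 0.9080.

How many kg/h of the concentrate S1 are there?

1713 kg/h

dye entering = 633×0.339 + 2410×0.391 + 829×0.481 = 1555.6 kg/h.
All dye reports to S1, so S1 = 1555.6/0.908 = 1713.3 kg/h.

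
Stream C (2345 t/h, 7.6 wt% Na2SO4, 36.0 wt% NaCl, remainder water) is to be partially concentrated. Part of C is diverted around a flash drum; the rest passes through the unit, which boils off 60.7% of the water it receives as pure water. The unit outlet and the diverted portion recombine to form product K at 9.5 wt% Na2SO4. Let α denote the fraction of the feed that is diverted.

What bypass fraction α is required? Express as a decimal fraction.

All 2345×0.076 = 178.22 t/h of Na2SO4 reaches K, so K = 178.22/0.095 = 1876 t/h and vapour = 469 t/h.
The evaporator receives (1−α)·2345 of feed at 0.564 water and removes 0.607 of that water:
0.607×0.564×(1−α)×2345 = 469
(1−α) = 469/802.81 = 0.5842;  α = 0.4158.

0.416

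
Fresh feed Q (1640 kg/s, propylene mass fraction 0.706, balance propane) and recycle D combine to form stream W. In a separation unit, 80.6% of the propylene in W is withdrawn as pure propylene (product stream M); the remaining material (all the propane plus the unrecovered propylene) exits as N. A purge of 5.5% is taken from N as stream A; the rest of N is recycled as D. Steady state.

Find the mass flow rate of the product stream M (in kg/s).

1143 kg/s

propylene in W: m_A = 1640×0.706 + (1−0.055)·(1−0.806)·m_A, so m_A = 1157.8/0.8167 = 1417.8 kg/s.
Product M = 0.806×1417.8 = 1142.7 kg/s.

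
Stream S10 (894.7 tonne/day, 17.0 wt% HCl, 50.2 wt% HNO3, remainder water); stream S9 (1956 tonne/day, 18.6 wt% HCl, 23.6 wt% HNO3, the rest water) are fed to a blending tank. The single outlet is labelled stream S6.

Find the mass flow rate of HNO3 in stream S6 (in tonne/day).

910.8 tonne/day

HNO3 out = HNO3 in = 894.7×0.502 + 1956×0.236 = 910.76 tonne/day.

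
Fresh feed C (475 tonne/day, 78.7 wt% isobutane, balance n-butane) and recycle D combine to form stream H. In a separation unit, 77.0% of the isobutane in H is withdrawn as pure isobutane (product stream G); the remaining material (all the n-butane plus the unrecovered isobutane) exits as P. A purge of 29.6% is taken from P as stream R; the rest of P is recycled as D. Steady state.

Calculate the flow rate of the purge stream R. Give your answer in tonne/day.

131.5 tonne/day

n-butane enters only via C and leaves only via the purge: 475×0.213 = 0.296×(n-butane in P), and the separation unit passes all n-butane, so n-butane in H = n-butane in P = 341.81 tonne/day.
isobutane in H: m_A = 475×0.787 + (1−0.296)·(1−0.770)·m_A, so m_A = 373.82/0.8381 = 446.05 tonne/day.
P = (1−0.770)×446.05 + 341.81 = 444.4 tonne/day.
Purge R = 0.296×444.4 = 131.54 tonne/day.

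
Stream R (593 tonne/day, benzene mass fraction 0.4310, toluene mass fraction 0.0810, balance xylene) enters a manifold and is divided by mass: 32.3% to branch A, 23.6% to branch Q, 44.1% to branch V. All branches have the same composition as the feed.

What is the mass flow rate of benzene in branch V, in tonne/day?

Branch V total = 0.441×593 = 261.51 tonne/day.
benzene in V = 0.431×261.51 = 112.71 tonne/day.

112.7 tonne/day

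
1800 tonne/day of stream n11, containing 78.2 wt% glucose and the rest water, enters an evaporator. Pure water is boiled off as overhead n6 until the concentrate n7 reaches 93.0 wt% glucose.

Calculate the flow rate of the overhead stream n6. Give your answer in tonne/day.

glucose is conserved: 1800×0.782 = 1407.6 tonne/day all reports to the concentrate.
Concentrate = 1407.6/(target fraction) = 1513.5 tonne/day.
Overhead = 1800 − 1513.5 = 286.45 tonne/day.

286.5 tonne/day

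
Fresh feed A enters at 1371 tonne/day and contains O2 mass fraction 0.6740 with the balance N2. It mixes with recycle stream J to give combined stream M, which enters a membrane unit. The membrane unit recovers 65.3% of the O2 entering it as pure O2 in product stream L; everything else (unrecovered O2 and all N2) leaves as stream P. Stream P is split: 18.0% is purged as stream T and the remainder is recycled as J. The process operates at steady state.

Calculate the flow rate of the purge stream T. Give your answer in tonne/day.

527.6 tonne/day

N2 enters only via A and leaves only via the purge: 1371×0.326 = 0.180×(N2 in P), and the membrane unit passes all N2, so N2 in M = N2 in P = 2483 tonne/day.
O2 in M: m_A = 1371×0.674 + (1−0.180)·(1−0.653)·m_A, so m_A = 924.05/0.7155 = 1291.6 tonne/day.
P = (1−0.653)×1291.6 + 2483 = 2931.2 tonne/day.
Purge T = 0.180×2931.2 = 527.62 tonne/day.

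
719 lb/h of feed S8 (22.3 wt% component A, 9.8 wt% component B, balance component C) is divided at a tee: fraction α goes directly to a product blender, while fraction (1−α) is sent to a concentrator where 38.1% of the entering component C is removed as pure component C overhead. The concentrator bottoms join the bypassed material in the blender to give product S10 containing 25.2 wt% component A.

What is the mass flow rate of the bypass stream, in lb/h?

All 719×0.223 = 160.34 lb/h of component A reaches S10, so S10 = 160.34/0.252 = 636.26 lb/h and vapour = 82.742 lb/h.
The evaporator receives (1−α)·719 of feed at 0.679 component C and removes 0.381 of that component C:
0.381×0.679×(1−α)×719 = 82.742
(1−α) = 82.742/186 = 0.4448;  α = 0.5552.
Bypass flow = 0.5552×719 = 399.16 lb/h.

399.2 lb/h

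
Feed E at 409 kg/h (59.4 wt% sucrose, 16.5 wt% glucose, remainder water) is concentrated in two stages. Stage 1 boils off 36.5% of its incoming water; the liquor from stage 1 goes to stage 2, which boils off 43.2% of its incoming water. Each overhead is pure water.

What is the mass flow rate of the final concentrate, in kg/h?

water in feed = 409×0.241 = 98.569 kg/h.
After stage 1: water left = (1−0.365)×98.569 = 62.591; stream total = 373.02 kg/h.
After stage 2: water left = (1−0.432)×62.591 = 35.552; final concentrate = 345.98 kg/h.

346 kg/h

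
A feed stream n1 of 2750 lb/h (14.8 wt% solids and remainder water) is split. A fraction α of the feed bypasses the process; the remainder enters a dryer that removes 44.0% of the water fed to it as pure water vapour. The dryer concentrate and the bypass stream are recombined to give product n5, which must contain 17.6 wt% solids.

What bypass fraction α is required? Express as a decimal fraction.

All 2750×0.148 = 407 lb/h of solids reaches n5, so n5 = 407/0.176 = 2312.5 lb/h and vapour = 437.5 lb/h.
The evaporator receives (1−α)·2750 of feed at 0.852 water and removes 0.440 of that water:
0.440×0.852×(1−α)×2750 = 437.5
(1−α) = 437.5/1030.9 = 0.4244;  α = 0.5756.

0.576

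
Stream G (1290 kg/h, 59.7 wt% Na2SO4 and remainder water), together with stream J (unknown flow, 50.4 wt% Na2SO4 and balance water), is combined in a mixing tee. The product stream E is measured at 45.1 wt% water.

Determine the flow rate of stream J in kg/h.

1376 kg/h

Let J be the unknown flow. Total out = 1290 + J.
water balance: 519.87 + 0.496·J = 0.451·(1290 + J)
(0.496 − 0.451)·J = 0.451×1290 − 519.87 = 61.92
J = 61.92 / 0.045 = 1376 kg/h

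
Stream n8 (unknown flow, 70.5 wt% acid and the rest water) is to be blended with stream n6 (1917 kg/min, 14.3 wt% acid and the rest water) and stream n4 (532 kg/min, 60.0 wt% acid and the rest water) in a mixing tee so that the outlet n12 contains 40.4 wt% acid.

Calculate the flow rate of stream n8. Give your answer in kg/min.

Let n8 be the unknown flow. Total out = 2449 + n8.
acid balance: 593.33 + 0.705·n8 = 0.404·(2449 + n8)
(0.705 − 0.404)·n8 = 0.404×2449 − 593.33 = 396.07
n8 = 396.07 / 0.301 = 1315.8 kg/min

1316 kg/min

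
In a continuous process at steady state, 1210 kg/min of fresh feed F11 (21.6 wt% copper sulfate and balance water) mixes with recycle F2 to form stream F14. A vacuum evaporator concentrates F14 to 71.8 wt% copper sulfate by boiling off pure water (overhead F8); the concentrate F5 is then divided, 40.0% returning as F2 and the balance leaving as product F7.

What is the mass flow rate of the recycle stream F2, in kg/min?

Overall copper sulfate balance (none leaves overhead): copper sulfate in fresh feed = copper sulfate in product, i.e. 1210×0.216 = (1−0.400)·F5·0.718.
F5 = 261.36/(0.718×0.600) = 606.69 kg/min.
Recycle F2 = 0.400×606.69 = 242.67 kg/min.

242.7 kg/min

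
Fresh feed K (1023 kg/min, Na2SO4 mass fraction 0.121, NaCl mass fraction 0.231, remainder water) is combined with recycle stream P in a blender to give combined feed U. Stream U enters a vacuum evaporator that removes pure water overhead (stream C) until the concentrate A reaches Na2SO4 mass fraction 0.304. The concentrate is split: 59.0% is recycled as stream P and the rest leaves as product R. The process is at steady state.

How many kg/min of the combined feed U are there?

Overall Na2SO4 balance (none leaves overhead): Na2SO4 in fresh feed = Na2SO4 in product, i.e. 1023×0.121 = (1−0.590)·A·0.304.
A = 123.78/(0.304×0.410) = 993.12 kg/min.
Recycle P = 0.590×993.12 = 585.94 kg/min.
Combined feed U = 1023 + 585.94 = 1608.9 kg/min.

1609 kg/min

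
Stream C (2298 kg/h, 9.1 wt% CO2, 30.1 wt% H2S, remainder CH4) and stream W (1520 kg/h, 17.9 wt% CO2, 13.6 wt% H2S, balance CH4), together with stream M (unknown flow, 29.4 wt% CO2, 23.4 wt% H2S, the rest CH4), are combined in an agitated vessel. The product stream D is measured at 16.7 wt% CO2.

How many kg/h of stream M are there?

Let M be the unknown flow. Total out = 3818 + M.
CO2 balance: 481.2 + 0.294·M = 0.167·(3818 + M)
(0.294 − 0.167)·M = 0.167×3818 − 481.2 = 156.41
M = 156.41 / 0.127 = 1231.6 kg/h

1232 kg/h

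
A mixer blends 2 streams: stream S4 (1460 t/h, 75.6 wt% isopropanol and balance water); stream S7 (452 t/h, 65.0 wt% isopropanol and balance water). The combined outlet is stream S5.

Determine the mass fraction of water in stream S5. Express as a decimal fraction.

0.2691

Total flow out = 1460 + 452 = 1912 t/h.
water in = 1460×0.244 + 452×0.350 = 514.44 t/h.
water mass fraction in S5 = 514.44/1912 = 0.2691.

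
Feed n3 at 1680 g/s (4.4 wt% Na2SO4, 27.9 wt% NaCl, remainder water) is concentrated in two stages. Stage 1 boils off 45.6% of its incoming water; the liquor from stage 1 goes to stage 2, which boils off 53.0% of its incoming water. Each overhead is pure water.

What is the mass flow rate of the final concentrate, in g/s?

water in feed = 1680×0.677 = 1137.4 g/s.
After stage 1: water left = (1−0.456)×1137.4 = 618.72; stream total = 1161.4 g/s.
After stage 2: water left = (1−0.530)×618.72 = 290.8; final concentrate = 833.44 g/s.

833.4 g/s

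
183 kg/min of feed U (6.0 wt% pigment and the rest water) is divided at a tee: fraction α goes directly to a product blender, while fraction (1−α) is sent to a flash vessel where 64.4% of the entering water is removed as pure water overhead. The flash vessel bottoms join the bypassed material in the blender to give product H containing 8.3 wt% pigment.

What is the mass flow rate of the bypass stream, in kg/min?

All 183×0.060 = 10.98 kg/min of pigment reaches H, so H = 10.98/0.083 = 132.29 kg/min and vapour = 50.711 kg/min.
The evaporator receives (1−α)·183 of feed at 0.940 water and removes 0.644 of that water:
0.644×0.940×(1−α)×183 = 50.711
(1−α) = 50.711/110.78 = 0.4578;  α = 0.5422.
Bypass flow = 0.5422×183 = 99.23 kg/min.

99.23 kg/min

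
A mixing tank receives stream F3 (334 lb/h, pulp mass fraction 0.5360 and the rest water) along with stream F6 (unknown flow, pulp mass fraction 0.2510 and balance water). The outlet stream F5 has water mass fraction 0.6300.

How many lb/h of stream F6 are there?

465.9 lb/h

Let F6 be the unknown flow. Total out = 334 + F6.
water balance: 154.98 + 0.749·F6 = 0.630·(334 + F6)
(0.749 − 0.630)·F6 = 0.630×334 − 154.98 = 55.444
F6 = 55.444 / 0.119 = 465.92 lb/h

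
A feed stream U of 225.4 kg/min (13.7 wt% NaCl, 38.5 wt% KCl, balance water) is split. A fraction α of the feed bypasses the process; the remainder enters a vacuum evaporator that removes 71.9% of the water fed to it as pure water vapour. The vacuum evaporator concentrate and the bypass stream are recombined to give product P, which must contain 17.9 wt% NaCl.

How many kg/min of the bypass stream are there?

All 225.4×0.137 = 30.88 kg/min of NaCl reaches P, so P = 30.88/0.179 = 172.51 kg/min and vapour = 52.887 kg/min.
The evaporator receives (1−α)·225.4 of feed at 0.478 water and removes 0.719 of that water:
0.719×0.478×(1−α)×225.4 = 52.887
(1−α) = 52.887/77.466 = 0.6827;  α = 0.3173.
Bypass flow = 0.3173×225.4 = 71.516 kg/min.

71.52 kg/min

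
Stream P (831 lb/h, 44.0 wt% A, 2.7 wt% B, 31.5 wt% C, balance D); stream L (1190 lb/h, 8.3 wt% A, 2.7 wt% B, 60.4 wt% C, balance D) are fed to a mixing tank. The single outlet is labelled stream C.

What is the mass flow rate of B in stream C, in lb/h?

54.57 lb/h

B out = B in = 831×0.027 + 1190×0.027 = 54.567 lb/h.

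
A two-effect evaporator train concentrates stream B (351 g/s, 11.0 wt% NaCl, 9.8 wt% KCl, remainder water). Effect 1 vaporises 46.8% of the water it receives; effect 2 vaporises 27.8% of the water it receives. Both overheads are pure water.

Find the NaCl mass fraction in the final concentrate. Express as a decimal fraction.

0.215

water in feed = 351×0.792 = 277.99 g/s.
After stage 1: water left = (1−0.468)×277.99 = 147.89; stream total = 220.9 g/s.
After stage 2: water left = (1−0.278)×147.89 = 106.78; final concentrate = 179.79 g/s.
NaCl fraction = 38.61/179.79 = 0.215.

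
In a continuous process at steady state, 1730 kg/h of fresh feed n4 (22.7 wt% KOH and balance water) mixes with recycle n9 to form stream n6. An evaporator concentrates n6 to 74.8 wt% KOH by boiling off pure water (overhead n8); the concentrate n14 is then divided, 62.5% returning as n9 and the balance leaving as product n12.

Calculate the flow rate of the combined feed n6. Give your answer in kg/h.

Overall KOH balance (none leaves overhead): KOH in fresh feed = KOH in product, i.e. 1730×0.227 = (1−0.625)·n14·0.748.
n14 = 392.71/(0.748×0.375) = 1400 kg/h.
Recycle n9 = 0.625×1400 = 875.02 kg/h.
Combined feed n6 = 1730 + 875.02 = 2605 kg/h.

2605 kg/h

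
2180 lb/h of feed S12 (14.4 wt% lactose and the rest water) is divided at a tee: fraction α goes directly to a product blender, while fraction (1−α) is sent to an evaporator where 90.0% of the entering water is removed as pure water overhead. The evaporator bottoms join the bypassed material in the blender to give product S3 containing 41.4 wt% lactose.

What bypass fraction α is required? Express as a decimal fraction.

0.153

All 2180×0.144 = 313.92 lb/h of lactose reaches S3, so S3 = 313.92/0.414 = 758.26 lb/h and vapour = 1421.7 lb/h.
The evaporator receives (1−α)·2180 of feed at 0.856 water and removes 0.900 of that water:
0.900×0.856×(1−α)×2180 = 1421.7
(1−α) = 1421.7/1679.5 = 0.8465;  α = 0.1535.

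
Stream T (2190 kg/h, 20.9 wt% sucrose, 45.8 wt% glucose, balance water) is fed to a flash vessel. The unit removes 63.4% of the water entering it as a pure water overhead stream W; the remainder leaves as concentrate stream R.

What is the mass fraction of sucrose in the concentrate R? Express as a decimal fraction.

0.265

sucrose is not removed: 2190×0.209 = 457.71 kg/h of sucrose enters R.
water entering = 2190×0.333 = 729.27 kg/h; overhead removed = 0.634×729.27 = 462.36 kg/h.
Concentrate = 2190 − 462.36 = 1727.6 kg/h.
Mass fraction = 457.71/1727.6 = 0.265.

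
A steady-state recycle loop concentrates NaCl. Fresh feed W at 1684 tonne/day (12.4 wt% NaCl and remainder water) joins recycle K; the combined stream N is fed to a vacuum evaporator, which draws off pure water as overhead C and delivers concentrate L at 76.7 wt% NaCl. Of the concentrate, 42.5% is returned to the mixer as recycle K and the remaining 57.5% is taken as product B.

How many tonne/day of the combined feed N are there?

1885 tonne/day

Overall NaCl balance (none leaves overhead): NaCl in fresh feed = NaCl in product, i.e. 1684×0.124 = (1−0.425)·L·0.767.
L = 208.82/(0.767×0.575) = 473.48 tonne/day.
Recycle K = 0.425×473.48 = 201.23 tonne/day.
Combined feed N = 1684 + 201.23 = 1885.2 tonne/day.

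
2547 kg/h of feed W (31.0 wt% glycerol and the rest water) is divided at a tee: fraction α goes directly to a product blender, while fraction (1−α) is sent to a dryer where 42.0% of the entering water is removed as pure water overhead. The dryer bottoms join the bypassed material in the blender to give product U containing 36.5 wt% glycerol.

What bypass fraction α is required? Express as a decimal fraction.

All 2547×0.310 = 789.57 kg/h of glycerol reaches U, so U = 789.57/0.365 = 2163.2 kg/h and vapour = 383.79 kg/h.
The evaporator receives (1−α)·2547 of feed at 0.690 water and removes 0.420 of that water:
0.420×0.690×(1−α)×2547 = 383.79
(1−α) = 383.79/738.12 = 0.5200;  α = 0.4800.

0.480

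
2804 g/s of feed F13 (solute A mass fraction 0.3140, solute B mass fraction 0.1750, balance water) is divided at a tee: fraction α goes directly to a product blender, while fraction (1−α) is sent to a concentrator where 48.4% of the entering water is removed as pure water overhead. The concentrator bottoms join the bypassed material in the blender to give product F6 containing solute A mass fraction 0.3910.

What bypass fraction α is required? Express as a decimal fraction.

All 2804×0.314 = 880.46 g/s of solute A reaches F6, so F6 = 880.46/0.391 = 2251.8 g/s and vapour = 552.19 g/s.
The evaporator receives (1−α)·2804 of feed at 0.511 water and removes 0.484 of that water:
0.484×0.511×(1−α)×2804 = 552.19
(1−α) = 552.19/693.5 = 0.7962;  α = 0.2038.

0.204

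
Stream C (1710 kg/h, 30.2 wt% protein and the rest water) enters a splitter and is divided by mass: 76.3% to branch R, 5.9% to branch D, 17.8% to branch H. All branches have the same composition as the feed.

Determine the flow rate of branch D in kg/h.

100.9 kg/h

Branch D flow = 0.059×1710 = 100.89 kg/h.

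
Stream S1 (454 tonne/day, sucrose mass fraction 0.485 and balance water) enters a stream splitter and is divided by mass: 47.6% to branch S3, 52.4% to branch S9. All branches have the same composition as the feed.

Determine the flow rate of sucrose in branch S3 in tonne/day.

Branch S3 total = 0.476×454 = 216.1 tonne/day.
sucrose in S3 = 0.485×216.1 = 104.81 tonne/day.

104.8 tonne/day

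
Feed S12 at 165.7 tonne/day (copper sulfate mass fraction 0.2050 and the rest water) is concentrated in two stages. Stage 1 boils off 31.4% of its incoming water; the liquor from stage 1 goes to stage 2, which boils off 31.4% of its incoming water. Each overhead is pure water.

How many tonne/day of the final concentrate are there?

95.96 tonne/day

water in feed = 165.7×0.795 = 131.73 tonne/day.
After stage 1: water left = (1−0.314)×131.73 = 90.368; stream total = 124.34 tonne/day.
After stage 2: water left = (1−0.314)×90.368 = 61.992; final concentrate = 95.961 tonne/day.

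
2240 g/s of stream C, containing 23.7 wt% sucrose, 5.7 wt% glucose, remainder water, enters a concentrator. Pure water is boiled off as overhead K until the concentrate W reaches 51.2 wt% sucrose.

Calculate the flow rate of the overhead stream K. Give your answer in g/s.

sucrose is conserved: 2240×0.237 = 530.88 g/s all reports to the concentrate.
Concentrate = 530.88/(target fraction) = 1036.9 g/s.
Overhead = 2240 − 1036.9 = 1203.1 g/s.

1203 g/s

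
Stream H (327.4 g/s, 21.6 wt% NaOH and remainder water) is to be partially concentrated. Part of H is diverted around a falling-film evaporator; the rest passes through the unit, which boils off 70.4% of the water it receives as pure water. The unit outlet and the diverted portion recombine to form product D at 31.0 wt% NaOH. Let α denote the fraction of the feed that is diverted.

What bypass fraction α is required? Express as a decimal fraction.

All 327.4×0.216 = 70.718 g/s of NaOH reaches D, so D = 70.718/0.310 = 228.12 g/s and vapour = 99.276 g/s.
The evaporator receives (1−α)·327.4 of feed at 0.784 water and removes 0.704 of that water:
0.704×0.784×(1−α)×327.4 = 99.276
(1−α) = 99.276/180.7 = 0.5494;  α = 0.4506.

0.451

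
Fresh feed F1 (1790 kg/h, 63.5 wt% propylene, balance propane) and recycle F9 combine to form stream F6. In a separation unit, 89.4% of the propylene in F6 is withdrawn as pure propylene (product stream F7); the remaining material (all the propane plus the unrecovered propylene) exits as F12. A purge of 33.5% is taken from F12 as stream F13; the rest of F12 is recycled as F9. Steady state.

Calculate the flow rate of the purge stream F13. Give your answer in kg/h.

696.8 kg/h

propane enters only via F1 and leaves only via the purge: 1790×0.365 = 0.335×(propane in F12), and the separation unit passes all propane, so propane in F6 = propane in F12 = 1950.3 kg/h.
propylene in F6: m_A = 1790×0.635 + (1−0.335)·(1−0.894)·m_A, so m_A = 1136.7/0.9295 = 1222.8 kg/h.
F12 = (1−0.894)×1222.8 + 1950.3 = 2079.9 kg/h.
Purge F13 = 0.335×2079.9 = 696.77 kg/h.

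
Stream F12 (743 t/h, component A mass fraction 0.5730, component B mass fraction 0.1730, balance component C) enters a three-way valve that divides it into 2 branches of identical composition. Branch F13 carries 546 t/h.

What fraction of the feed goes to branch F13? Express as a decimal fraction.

Fraction to F13 = 546/743 = 0.7349.

0.735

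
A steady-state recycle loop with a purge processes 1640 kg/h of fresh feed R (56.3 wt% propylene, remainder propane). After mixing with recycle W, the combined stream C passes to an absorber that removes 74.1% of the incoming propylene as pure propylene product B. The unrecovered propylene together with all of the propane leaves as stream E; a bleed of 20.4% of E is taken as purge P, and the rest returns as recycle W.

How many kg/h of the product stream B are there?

861.9 kg/h

propylene in C: m_A = 1640×0.563 + (1−0.204)·(1−0.741)·m_A, so m_A = 923.32/0.7938 = 1163.1 kg/h.
Product B = 0.741×1163.1 = 861.87 kg/h.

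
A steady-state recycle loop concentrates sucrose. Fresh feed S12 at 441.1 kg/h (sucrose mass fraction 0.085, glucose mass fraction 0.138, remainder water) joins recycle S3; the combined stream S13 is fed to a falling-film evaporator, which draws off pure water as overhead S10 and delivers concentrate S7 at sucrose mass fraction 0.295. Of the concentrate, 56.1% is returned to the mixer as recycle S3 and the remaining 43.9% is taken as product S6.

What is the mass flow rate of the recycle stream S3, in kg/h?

Overall sucrose balance (none leaves overhead): sucrose in fresh feed = sucrose in product, i.e. 441.1×0.085 = (1−0.561)·S7·0.295.
S7 = 37.494/(0.295×0.439) = 289.51 kg/h.
Recycle S3 = 0.561×289.51 = 162.42 kg/h.

162.4 kg/h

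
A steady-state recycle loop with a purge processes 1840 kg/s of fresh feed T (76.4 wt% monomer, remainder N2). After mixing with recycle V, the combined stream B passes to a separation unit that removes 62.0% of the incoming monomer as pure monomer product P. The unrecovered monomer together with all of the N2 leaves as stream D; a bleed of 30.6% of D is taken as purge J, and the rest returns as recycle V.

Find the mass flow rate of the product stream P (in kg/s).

1184 kg/s

monomer in B: m_A = 1840×0.764 + (1−0.306)·(1−0.620)·m_A, so m_A = 1405.8/0.7363 = 1909.3 kg/s.
Product P = 0.620×1909.3 = 1183.7 kg/s.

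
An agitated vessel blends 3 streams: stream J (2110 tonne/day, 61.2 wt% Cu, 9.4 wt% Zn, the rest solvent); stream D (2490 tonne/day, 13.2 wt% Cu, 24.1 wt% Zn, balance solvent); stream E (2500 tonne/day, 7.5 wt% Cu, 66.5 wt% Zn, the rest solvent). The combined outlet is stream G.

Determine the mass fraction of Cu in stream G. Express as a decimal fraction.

0.2546

Total flow out = 2110 + 2490 + 2500 = 7100 tonne/day.
Cu in = 2110×0.612 + 2490×0.132 + 2500×0.075 = 1807.5 tonne/day.
Cu mass fraction in G = 1807.5/7100 = 0.2546.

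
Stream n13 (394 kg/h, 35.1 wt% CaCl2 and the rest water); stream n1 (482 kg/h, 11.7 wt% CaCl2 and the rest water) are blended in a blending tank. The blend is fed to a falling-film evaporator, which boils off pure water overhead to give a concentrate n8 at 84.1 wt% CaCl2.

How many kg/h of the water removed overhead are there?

644.5 kg/h

CaCl2 entering = 394×0.351 + 482×0.117 = 194.69 kg/h.
All CaCl2 reports to n8, so n8 = 194.69/0.841 = 231.5 kg/h.
Total feed = 876 kg/h; overhead = 876 − 231.5 = 644.5 kg/h.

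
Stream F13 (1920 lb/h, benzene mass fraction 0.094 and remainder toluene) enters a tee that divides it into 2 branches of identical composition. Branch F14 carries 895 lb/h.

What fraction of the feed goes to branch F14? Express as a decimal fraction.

0.466

Fraction to F14 = 895/1920 = 0.4661.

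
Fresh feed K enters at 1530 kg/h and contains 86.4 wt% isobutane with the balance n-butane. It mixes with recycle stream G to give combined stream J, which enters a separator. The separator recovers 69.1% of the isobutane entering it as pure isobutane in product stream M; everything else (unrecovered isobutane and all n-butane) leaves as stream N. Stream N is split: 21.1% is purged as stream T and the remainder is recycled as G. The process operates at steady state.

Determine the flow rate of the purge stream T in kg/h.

n-butane enters only via K and leaves only via the purge: 1530×0.136 = 0.211×(n-butane in N), and the separator passes all n-butane, so n-butane in J = n-butane in N = 986.16 kg/h.
isobutane in J: m_A = 1530×0.864 + (1−0.211)·(1−0.691)·m_A, so m_A = 1321.9/0.7562 = 1748.1 kg/h.
N = (1−0.691)×1748.1 + 986.16 = 1526.3 kg/h.
Purge T = 0.211×1526.3 = 322.06 kg/h.

322.1 kg/h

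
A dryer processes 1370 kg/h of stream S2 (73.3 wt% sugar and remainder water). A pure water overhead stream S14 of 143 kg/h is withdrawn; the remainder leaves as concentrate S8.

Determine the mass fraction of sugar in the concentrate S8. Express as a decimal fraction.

sugar is not removed: 1370×0.733 = 1004.2 kg/h of sugar enters S8.
Concentrate = 1370 − 143 = 1227 kg/h.
Mass fraction = 1004.2/1227 = 0.8184.

0.8184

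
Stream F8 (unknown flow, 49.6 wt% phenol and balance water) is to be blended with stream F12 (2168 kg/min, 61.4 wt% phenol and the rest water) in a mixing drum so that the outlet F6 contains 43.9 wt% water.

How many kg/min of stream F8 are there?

Let F8 be the unknown flow. Total out = 2168 + F8.
water balance: 836.85 + 0.504·F8 = 0.439·(2168 + F8)
(0.504 − 0.439)·F8 = 0.439×2168 − 836.85 = 114.9
F8 = 114.9 / 0.065 = 1767.8 kg/min

1768 kg/min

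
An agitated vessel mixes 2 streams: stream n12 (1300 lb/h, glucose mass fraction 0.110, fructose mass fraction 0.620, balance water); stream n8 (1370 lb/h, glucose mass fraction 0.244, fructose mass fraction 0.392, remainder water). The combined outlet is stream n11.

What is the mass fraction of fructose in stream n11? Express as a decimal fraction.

0.503

Total flow out = 1300 + 1370 = 2670 lb/h.
fructose in = 1300×0.620 + 1370×0.392 = 1343 lb/h.
fructose mass fraction in n11 = 1343/2670 = 0.503.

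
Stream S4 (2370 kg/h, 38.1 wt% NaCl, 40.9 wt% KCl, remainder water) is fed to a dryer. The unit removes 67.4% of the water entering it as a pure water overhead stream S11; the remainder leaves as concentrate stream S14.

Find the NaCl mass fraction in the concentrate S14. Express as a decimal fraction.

NaCl is not removed: 2370×0.381 = 902.97 kg/h of NaCl enters S14.
water entering = 2370×0.210 = 497.7 kg/h; overhead removed = 0.674×497.7 = 335.45 kg/h.
Concentrate = 2370 − 335.45 = 2034.6 kg/h.
Mass fraction = 902.97/2034.6 = 0.444.

0.444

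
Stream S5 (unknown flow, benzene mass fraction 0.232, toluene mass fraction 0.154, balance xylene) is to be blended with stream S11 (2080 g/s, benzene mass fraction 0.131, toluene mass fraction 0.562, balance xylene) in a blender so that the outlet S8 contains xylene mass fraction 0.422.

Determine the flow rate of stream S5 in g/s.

Let S5 be the unknown flow. Total out = 2080 + S5.
xylene balance: 638.56 + 0.614·S5 = 0.422·(2080 + S5)
(0.614 − 0.422)·S5 = 0.422×2080 − 638.56 = 239.2
S5 = 239.2 / 0.192 = 1245.8 g/s

1246 g/s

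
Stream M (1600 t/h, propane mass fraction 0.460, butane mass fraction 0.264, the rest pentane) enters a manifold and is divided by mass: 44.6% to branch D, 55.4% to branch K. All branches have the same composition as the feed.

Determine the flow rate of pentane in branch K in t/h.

Branch K total = 0.554×1600 = 886.4 t/h.
pentane in K = 0.276×886.4 = 244.65 t/h.

244.6 t/h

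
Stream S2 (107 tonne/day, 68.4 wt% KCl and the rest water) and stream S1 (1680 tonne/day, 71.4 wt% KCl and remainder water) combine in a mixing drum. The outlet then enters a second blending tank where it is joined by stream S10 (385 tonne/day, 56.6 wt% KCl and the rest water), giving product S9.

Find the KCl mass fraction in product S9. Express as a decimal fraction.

Overall, product flow = 2172 tonne/day.
KCl in = 107×0.684 + 1680×0.714 + 385×0.566 = 1490.6 tonne/day.
KCl fraction in S9 = 0.686.

0.686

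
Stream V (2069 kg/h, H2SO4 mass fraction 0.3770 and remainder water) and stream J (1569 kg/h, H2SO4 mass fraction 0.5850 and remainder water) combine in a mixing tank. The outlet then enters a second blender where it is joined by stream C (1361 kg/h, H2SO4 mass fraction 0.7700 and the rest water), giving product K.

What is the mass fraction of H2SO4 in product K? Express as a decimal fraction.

0.5493

Overall, product flow = 4999 kg/h.
H2SO4 in = 2069×0.377 + 1569×0.585 + 1361×0.770 = 2745.8 kg/h.
H2SO4 fraction in K = 0.5493.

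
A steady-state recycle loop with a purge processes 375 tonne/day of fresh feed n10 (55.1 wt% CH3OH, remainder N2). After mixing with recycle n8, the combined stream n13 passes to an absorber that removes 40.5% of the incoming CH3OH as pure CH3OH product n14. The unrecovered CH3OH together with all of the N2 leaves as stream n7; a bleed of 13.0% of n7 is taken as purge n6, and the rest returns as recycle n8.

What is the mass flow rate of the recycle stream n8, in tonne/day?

1349 tonne/day

N2 enters only via n10 and leaves only via the purge: 375×0.449 = 0.130×(N2 in n7), and the absorber passes all N2, so N2 in n13 = N2 in n7 = 1295.2 tonne/day.
CH3OH in n13: m_A = 375×0.551 + (1−0.130)·(1−0.405)·m_A, so m_A = 206.63/0.4824 = 428.37 tonne/day.
n7 = (1−0.405)×428.37 + 1295.2 = 1550.1 tonne/day.
Recycle n8 = (1−0.130)×1550.1 = 1348.6 tonne/day.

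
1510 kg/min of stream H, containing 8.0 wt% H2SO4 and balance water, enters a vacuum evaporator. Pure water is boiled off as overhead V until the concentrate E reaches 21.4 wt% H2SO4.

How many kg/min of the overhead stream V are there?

945.5 kg/min

H2SO4 is conserved: 1510×0.080 = 120.8 kg/min all reports to the concentrate.
Concentrate = 120.8/(target fraction) = 564.49 kg/min.
Overhead = 1510 − 564.49 = 945.51 kg/min.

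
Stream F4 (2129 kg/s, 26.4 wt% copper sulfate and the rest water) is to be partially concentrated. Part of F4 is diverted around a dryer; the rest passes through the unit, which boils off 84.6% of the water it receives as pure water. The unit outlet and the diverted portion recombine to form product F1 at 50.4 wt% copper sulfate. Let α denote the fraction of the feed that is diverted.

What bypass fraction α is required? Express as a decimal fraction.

All 2129×0.264 = 562.06 kg/s of copper sulfate reaches F1, so F1 = 562.06/0.504 = 1115.2 kg/s and vapour = 1013.8 kg/s.
The evaporator receives (1−α)·2129 of feed at 0.736 water and removes 0.846 of that water:
0.846×0.736×(1−α)×2129 = 1013.8
(1−α) = 1013.8/1325.6 = 0.7648;  α = 0.2352.

0.235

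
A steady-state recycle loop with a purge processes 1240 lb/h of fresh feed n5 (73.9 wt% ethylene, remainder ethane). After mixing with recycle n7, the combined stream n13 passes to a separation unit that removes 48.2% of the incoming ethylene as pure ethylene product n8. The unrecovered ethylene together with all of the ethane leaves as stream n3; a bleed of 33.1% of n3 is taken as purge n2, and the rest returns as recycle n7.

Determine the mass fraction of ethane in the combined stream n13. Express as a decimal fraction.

ethane enters only via n5 and leaves only via the purge: 1240×0.261 = 0.331×(ethane in n3), and the separation unit passes all ethane, so ethane in n13 = ethane in n3 = 977.76 lb/h.
ethylene in n13: m_A = 1240×0.739 + (1−0.331)·(1−0.482)·m_A, so m_A = 916.36/0.6535 = 1402.3 lb/h.
n13 = 1402.3 + 977.76 = 2380.1 lb/h.
ethane fraction in n13 = 977.76/2380.1 = 0.411.

0.411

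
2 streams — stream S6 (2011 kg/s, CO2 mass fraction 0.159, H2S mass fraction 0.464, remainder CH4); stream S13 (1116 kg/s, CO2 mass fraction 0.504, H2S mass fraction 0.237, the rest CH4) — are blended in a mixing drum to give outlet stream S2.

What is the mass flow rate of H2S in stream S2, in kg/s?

1198 kg/s

H2S out = H2S in = 2011×0.464 + 1116×0.237 = 1197.6 kg/s.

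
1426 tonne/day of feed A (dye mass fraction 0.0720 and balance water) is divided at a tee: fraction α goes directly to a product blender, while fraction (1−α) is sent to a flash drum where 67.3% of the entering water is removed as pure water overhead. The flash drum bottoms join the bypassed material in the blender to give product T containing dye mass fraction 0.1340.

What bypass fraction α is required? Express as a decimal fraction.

All 1426×0.072 = 102.67 tonne/day of dye reaches T, so T = 102.67/0.134 = 766.21 tonne/day and vapour = 659.79 tonne/day.
The evaporator receives (1−α)·1426 of feed at 0.928 water and removes 0.673 of that water:
0.673×0.928×(1−α)×1426 = 659.79
(1−α) = 659.79/890.6 = 0.7408;  α = 0.2592.

0.259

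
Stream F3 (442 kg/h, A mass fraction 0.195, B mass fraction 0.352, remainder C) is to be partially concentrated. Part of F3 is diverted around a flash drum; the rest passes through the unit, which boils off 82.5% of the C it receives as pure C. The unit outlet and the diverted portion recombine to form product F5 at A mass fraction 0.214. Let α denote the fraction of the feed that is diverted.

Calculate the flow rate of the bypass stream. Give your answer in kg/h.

All 442×0.195 = 86.19 kg/h of A reaches F5, so F5 = 86.19/0.214 = 402.76 kg/h and vapour = 39.243 kg/h.
The evaporator receives (1−α)·442 of feed at 0.453 C and removes 0.825 of that C:
0.825×0.453×(1−α)×442 = 39.243
(1−α) = 39.243/165.19 = 0.2376;  α = 0.7624.
Bypass flow = 0.7624×442 = 337 kg/h.

337 kg/h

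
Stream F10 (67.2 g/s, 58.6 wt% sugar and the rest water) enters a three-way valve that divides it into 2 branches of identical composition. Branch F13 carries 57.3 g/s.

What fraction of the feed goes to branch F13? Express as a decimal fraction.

0.853

Fraction to F13 = 57.3/67.2 = 0.8527.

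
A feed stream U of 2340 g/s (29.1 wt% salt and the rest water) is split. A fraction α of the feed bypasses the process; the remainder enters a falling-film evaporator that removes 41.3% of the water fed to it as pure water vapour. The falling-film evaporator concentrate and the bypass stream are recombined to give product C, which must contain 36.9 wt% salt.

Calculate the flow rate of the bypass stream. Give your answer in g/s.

All 2340×0.291 = 680.94 g/s of salt reaches C, so C = 680.94/0.369 = 1845.4 g/s and vapour = 494.63 g/s.
The evaporator receives (1−α)·2340 of feed at 0.709 water and removes 0.413 of that water:
0.413×0.709×(1−α)×2340 = 494.63
(1−α) = 494.63/685.19 = 0.7219;  α = 0.2781.
Bypass flow = 0.2781×2340 = 650.77 g/s.

650.8 g/s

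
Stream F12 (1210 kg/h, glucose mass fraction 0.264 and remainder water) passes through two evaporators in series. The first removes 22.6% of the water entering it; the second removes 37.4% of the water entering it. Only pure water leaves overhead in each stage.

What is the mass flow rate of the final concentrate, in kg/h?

750.9 kg/h

water in feed = 1210×0.736 = 890.56 kg/h.
After stage 1: water left = (1−0.226)×890.56 = 689.29; stream total = 1008.7 kg/h.
After stage 2: water left = (1−0.374)×689.29 = 431.5; final concentrate = 750.94 kg/h.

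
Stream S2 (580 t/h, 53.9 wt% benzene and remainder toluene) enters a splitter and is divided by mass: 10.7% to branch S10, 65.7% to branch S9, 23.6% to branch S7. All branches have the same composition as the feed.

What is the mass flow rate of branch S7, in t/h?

136.9 t/h

Branch S7 flow = 0.236×580 = 136.88 t/h.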